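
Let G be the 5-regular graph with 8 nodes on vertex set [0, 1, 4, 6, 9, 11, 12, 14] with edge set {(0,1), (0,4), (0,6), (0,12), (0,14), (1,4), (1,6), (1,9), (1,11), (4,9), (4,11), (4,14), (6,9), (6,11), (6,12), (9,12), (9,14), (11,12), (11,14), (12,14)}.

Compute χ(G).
Clique number ω(G) = 3 (lower bound: χ ≥ ω).
Odd cycle [14, 4, 1, 6, 12] needs 3 colors (χ ≥ 3).
Vertex 0 is adjacent to every vertex of [1, 4, 6, 12, 14], which already need 3 colors among themselves, so 0 needs a new color (χ ≥ 4).
The coloring below uses 4 colors, so χ(G) = 4.
A valid 4-coloring: color 1: [6, 14]; color 2: [0, 9, 11]; color 3: [4, 12]; color 4: [1].

χ(G) = 4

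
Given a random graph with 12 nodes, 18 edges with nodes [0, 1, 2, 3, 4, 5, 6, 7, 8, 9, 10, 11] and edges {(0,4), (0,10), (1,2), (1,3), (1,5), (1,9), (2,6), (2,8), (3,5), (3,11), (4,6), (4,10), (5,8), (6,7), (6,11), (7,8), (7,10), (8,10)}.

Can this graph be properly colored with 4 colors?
A valid 4-coloring: color 1: [1, 6, 10]; color 2: [0, 2, 5, 7, 9, 11]; color 3: [3, 4, 8].
(χ(G) = 3 ≤ 4.)

Yes, G is 4-colorable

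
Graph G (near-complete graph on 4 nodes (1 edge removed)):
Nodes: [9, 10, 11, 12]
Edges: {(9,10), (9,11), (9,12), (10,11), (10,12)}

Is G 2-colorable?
The clique on vertices [9, 10, 11] has size 3 > 2, so it alone needs 3 colors.

No, G is not 2-colorable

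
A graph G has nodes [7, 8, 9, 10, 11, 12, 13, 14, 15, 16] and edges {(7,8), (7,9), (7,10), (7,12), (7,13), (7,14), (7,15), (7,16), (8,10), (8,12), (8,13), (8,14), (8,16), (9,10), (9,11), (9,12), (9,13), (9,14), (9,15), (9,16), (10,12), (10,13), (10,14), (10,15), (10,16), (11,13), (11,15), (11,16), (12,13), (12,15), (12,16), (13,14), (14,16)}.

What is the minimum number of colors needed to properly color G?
Clique number ω(G) = 5 (lower bound: χ ≥ ω).
The clique on [7, 8, 10, 12, 16] has size 5, forcing χ ≥ 5, and the coloring below uses 5 colors, so χ(G) = 5.
A valid 5-coloring: color 1: [8, 9]; color 2: [7, 11]; color 3: [10]; color 4: [13, 15, 16]; color 5: [12, 14].

χ(G) = 5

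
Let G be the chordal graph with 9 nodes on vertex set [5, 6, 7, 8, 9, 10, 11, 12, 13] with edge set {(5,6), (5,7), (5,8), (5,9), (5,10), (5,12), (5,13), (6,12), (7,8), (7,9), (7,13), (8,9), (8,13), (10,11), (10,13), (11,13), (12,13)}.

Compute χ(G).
Clique number ω(G) = 4 (lower bound: χ ≥ ω).
The clique on [5, 7, 8, 9] has size 4, forcing χ ≥ 4, and the coloring below uses 4 colors, so χ(G) = 4.
A valid 4-coloring: color 1: [5, 11]; color 2: [6, 9, 13]; color 3: [8, 10, 12]; color 4: [7].

χ(G) = 4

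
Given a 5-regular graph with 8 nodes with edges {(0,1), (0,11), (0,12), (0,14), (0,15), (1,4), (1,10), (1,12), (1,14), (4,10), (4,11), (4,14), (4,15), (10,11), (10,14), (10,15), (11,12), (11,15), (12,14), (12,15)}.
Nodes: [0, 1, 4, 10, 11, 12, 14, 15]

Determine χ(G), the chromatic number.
χ(G) = 4

Clique number ω(G) = 4 (lower bound: χ ≥ ω).
The clique on [0, 1, 12, 14] has size 4, forcing χ ≥ 4, and the coloring below uses 4 colors, so χ(G) = 4.
A valid 4-coloring: color 1: [1, 15]; color 2: [0, 10]; color 3: [11, 14]; color 4: [4, 12].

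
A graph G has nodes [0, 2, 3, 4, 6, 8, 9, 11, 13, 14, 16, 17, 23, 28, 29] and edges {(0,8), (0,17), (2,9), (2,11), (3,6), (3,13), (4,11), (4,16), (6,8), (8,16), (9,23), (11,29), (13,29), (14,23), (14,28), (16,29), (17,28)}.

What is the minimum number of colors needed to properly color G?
χ(G) = 3

Clique number ω(G) = 2 (lower bound: χ ≥ ω).
Odd cycle [2, 9, 23, 14, 28, 17, 0, 8, 16, 29, 11] needs 3 colors (χ ≥ 3).
The coloring below uses 3 colors, so χ(G) = 3.
A valid 3-coloring: color 1: [3, 4, 8, 9, 14, 17, 29]; color 2: [0, 6, 11, 13, 16, 23, 28]; color 3: [2].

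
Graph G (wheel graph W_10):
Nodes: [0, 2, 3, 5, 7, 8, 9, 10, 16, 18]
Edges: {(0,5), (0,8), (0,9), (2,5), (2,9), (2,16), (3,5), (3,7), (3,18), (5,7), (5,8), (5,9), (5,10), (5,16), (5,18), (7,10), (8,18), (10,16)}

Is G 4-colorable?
A valid 4-coloring: color 1: [5]; color 2: [7, 9, 16, 18]; color 3: [2, 3, 8, 10]; color 4: [0].
(χ(G) = 4 ≤ 4.)

Yes, G is 4-colorable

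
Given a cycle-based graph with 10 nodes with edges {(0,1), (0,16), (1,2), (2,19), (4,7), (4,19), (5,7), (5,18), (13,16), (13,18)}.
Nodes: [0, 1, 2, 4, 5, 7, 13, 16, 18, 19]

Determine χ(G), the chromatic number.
χ(G) = 2

Clique number ω(G) = 2 (lower bound: χ ≥ ω).
The graph is bipartite (no odd cycle), so 2 colors suffice: χ(G) = 2.
A valid 2-coloring: color 1: [0, 2, 4, 5, 13]; color 2: [1, 7, 16, 18, 19].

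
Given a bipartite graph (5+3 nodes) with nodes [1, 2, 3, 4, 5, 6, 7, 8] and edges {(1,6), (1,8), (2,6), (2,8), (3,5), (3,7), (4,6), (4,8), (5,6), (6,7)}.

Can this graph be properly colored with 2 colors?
Yes, G is 2-colorable

A valid 2-coloring: color 1: [3, 6, 8]; color 2: [1, 2, 4, 5, 7].
(χ(G) = 2 ≤ 2.)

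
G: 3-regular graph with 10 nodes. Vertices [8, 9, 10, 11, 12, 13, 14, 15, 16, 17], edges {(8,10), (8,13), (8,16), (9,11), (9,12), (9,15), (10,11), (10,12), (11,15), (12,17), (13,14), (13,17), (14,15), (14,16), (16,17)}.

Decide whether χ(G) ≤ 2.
The clique on vertices [9, 11, 15] has size 3 > 2, so it alone needs 3 colors.

No, G is not 2-colorable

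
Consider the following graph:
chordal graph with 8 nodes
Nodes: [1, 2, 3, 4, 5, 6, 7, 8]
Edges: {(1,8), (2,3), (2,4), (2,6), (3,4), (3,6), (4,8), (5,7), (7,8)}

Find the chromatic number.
Clique number ω(G) = 3 (lower bound: χ ≥ ω).
The clique on [2, 3, 4] has size 3, forcing χ ≥ 3, and the coloring below uses 3 colors, so χ(G) = 3.
A valid 3-coloring: color 1: [2, 5, 8]; color 2: [1, 4, 6, 7]; color 3: [3].

χ(G) = 3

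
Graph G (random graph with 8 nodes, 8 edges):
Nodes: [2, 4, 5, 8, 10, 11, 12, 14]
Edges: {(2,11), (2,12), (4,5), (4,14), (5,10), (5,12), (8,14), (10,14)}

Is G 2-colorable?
A valid 2-coloring: color 1: [2, 5, 14]; color 2: [4, 8, 10, 11, 12].
(χ(G) = 2 ≤ 2.)

Yes, G is 2-colorable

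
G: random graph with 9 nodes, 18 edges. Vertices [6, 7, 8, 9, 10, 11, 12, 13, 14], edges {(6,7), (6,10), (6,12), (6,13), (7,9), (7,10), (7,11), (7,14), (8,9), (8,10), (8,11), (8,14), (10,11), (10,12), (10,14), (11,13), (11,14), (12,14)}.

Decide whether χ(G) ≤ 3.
The clique on vertices [8, 10, 11, 14] has size 4 > 3, so it alone needs 4 colors.

No, G is not 3-colorable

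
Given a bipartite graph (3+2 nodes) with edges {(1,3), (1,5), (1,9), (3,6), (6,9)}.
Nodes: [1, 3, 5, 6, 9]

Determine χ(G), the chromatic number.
χ(G) = 2

Clique number ω(G) = 2 (lower bound: χ ≥ ω).
The graph is bipartite (no odd cycle), so 2 colors suffice: χ(G) = 2.
A valid 2-coloring: color 1: [1, 6]; color 2: [3, 5, 9].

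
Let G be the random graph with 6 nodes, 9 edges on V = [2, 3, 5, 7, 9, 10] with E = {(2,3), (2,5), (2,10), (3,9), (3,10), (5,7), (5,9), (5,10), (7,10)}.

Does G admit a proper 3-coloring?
Yes, G is 3-colorable

A valid 3-coloring: color 1: [3, 5]; color 2: [9, 10]; color 3: [2, 7].
(χ(G) = 3 ≤ 3.)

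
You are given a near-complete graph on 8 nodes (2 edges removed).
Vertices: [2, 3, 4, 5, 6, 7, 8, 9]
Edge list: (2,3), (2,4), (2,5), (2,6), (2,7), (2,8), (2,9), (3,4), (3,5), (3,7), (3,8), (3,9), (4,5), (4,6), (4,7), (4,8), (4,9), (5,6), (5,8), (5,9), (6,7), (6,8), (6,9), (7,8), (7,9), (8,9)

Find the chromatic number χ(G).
Clique number ω(G) = 6 (lower bound: χ ≥ ω).
The clique on [2, 3, 4, 5, 8, 9] has size 6, forcing χ ≥ 6, and the coloring below uses 6 colors, so χ(G) = 6.
A valid 6-coloring: color 1: [2]; color 2: [4]; color 3: [9]; color 4: [8]; color 5: [5, 7]; color 6: [3, 6].

χ(G) = 6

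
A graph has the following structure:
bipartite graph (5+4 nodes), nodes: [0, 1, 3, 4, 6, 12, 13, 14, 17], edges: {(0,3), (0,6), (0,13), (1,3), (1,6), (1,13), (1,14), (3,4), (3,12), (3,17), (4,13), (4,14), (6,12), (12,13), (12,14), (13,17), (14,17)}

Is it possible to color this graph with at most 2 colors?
Yes, G is 2-colorable

A valid 2-coloring: color 1: [3, 6, 13, 14]; color 2: [0, 1, 4, 12, 17].
(χ(G) = 2 ≤ 2.)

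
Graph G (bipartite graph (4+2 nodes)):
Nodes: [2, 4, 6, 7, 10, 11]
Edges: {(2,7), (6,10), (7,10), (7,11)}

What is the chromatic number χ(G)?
Clique number ω(G) = 2 (lower bound: χ ≥ ω).
The graph is bipartite (no odd cycle), so 2 colors suffice: χ(G) = 2.
A valid 2-coloring: color 1: [4, 6, 7]; color 2: [2, 10, 11].

χ(G) = 2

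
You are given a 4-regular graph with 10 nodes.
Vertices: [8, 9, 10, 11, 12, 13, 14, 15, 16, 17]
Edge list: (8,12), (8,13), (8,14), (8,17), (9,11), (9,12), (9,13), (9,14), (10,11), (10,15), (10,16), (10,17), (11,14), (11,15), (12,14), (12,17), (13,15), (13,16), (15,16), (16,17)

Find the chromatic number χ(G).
Clique number ω(G) = 3 (lower bound: χ ≥ ω).
Suppose a proper 3-coloring c exists. The clique [8, 12, 14] takes 3 distinct colors; by symmetry let c(8) = 1, c(12) = 2, c(14) = 3.
- Vertex 9: neighbors [12, 14] already have colors [2, 3] ⇒ c(9) = 1.
- Vertex 11: neighbors [9, 14] already have colors [1, 3] ⇒ c(11) = 2.
- Vertex 17: neighbors [8, 12] already have colors [1, 2] ⇒ c(17) = 3.
- Vertex 10: neighbors [11, 17] already have colors [2, 3] ⇒ c(10) = 1.
- Vertex 15: neighbors [10, 11] already have colors [1, 2] ⇒ c(15) = 3.
- Vertex 13: neighbors [8, 15] already have colors [1, 3] ⇒ c(13) = 2.
- Vertex 16: neighbors [10, 13, 15] already have colors [1, 2, 3] — all 3 colors blocked. Contradiction.
The forced assignments end in a contradiction, so G has no proper 3-coloring (χ ≥ 4).
The coloring below uses 4 colors, so χ(G) = 4.
A valid 4-coloring: color 1: [10, 12, 13]; color 2: [8, 11, 16]; color 3: [14, 15, 17]; color 4: [9].

χ(G) = 4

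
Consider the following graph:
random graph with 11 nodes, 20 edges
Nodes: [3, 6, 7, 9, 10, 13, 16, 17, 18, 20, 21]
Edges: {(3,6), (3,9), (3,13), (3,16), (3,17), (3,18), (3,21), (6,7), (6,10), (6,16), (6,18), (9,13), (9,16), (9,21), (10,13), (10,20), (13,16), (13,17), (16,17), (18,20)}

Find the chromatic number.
Clique number ω(G) = 4 (lower bound: χ ≥ ω).
The clique on [3, 9, 13, 16] has size 4, forcing χ ≥ 4, and the coloring below uses 4 colors, so χ(G) = 4.
A valid 4-coloring: color 1: [3, 7, 20]; color 2: [6, 13, 21]; color 3: [10, 16, 18]; color 4: [9, 17].

χ(G) = 4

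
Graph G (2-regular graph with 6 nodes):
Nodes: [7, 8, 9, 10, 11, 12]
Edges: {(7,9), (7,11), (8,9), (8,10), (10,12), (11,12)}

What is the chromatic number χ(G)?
Clique number ω(G) = 2 (lower bound: χ ≥ ω).
The graph is bipartite (no odd cycle), so 2 colors suffice: χ(G) = 2.
A valid 2-coloring: color 1: [7, 8, 12]; color 2: [9, 10, 11].

χ(G) = 2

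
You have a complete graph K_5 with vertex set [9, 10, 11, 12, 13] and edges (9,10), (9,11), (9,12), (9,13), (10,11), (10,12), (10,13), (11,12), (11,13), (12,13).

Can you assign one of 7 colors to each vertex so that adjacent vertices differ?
A valid 7-coloring: color 1: [11]; color 2: [9]; color 3: [12]; color 4: [13]; color 5: [10].
(χ(G) = 5 ≤ 7.)

Yes, G is 7-colorable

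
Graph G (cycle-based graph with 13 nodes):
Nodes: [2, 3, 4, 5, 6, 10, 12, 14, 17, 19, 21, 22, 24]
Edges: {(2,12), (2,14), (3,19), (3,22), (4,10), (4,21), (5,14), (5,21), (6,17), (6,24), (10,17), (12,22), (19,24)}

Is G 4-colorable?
A valid 4-coloring: color 1: [2, 5, 6, 10, 19, 22]; color 2: [3, 4, 12, 14, 17, 24]; color 3: [21].
(χ(G) = 3 ≤ 4.)

Yes, G is 4-colorable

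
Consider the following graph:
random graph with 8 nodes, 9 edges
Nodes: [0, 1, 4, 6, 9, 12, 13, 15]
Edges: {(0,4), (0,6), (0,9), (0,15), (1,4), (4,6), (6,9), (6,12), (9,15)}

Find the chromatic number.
Clique number ω(G) = 3 (lower bound: χ ≥ ω).
The clique on [0, 6, 9] has size 3, forcing χ ≥ 3, and the coloring below uses 3 colors, so χ(G) = 3.
A valid 3-coloring: color 1: [0, 1, 12, 13]; color 2: [6, 15]; color 3: [4, 9].

χ(G) = 3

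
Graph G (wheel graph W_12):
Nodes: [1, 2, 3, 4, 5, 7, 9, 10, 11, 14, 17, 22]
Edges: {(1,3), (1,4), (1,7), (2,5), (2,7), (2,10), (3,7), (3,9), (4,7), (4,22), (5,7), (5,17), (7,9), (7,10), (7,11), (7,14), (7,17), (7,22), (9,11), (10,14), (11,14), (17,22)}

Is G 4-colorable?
Yes, G is 4-colorable

A valid 4-coloring: color 1: [7]; color 2: [1, 5, 9, 14, 22]; color 3: [3, 4, 10, 11, 17]; color 4: [2].
(χ(G) = 4 ≤ 4.)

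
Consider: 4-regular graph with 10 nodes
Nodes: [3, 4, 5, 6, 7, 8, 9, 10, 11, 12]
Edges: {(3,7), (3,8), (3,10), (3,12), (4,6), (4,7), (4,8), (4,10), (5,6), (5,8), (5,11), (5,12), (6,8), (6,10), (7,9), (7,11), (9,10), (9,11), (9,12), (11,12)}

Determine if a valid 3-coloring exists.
Yes, G is 3-colorable

A valid 3-coloring: color 1: [6, 7, 12]; color 2: [3, 4, 5, 9]; color 3: [8, 10, 11].
(χ(G) = 3 ≤ 3.)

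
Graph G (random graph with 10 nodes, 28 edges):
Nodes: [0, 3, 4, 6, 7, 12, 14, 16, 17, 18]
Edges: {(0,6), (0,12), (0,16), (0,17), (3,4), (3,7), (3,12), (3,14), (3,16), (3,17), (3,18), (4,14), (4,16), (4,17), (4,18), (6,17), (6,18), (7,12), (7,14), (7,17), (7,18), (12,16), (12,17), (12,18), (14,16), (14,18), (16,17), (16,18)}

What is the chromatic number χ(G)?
Clique number ω(G) = 5 (lower bound: χ ≥ ω).
The clique on [3, 4, 14, 16, 18] has size 5, forcing χ ≥ 5, and the coloring below uses 5 colors, so χ(G) = 5.
A valid 5-coloring: color 1: [17, 18]; color 2: [0, 3]; color 3: [6, 7, 16]; color 4: [12, 14]; color 5: [4].

χ(G) = 5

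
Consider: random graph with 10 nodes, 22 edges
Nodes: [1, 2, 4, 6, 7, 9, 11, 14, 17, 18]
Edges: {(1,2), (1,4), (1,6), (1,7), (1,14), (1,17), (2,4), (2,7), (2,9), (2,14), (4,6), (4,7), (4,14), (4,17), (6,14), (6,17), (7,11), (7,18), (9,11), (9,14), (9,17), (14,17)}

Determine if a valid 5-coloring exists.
Yes, G is 5-colorable

A valid 5-coloring: color 1: [1, 9, 18]; color 2: [7, 14]; color 3: [4, 11]; color 4: [2, 17]; color 5: [6].
(χ(G) = 5 ≤ 5.)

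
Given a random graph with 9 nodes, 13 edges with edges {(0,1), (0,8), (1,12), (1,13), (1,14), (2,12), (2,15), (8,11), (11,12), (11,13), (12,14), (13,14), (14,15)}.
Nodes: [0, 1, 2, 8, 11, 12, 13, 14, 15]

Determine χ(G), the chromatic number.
Clique number ω(G) = 3 (lower bound: χ ≥ ω).
The clique on [1, 12, 14] has size 3, forcing χ ≥ 3, and the coloring below uses 3 colors, so χ(G) = 3.
A valid 3-coloring: color 1: [1, 11, 15]; color 2: [0, 2, 14]; color 3: [8, 12, 13].

χ(G) = 3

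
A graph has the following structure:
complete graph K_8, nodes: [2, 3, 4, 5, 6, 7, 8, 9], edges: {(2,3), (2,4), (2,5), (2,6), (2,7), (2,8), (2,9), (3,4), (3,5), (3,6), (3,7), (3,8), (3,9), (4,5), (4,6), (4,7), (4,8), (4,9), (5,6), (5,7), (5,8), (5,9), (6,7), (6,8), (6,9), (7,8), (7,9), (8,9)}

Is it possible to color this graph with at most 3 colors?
The clique on vertices [2, 3, 4, 5, 6, 7, 8, 9] has size 8 > 3, so it alone needs 8 colors.

No, G is not 3-colorable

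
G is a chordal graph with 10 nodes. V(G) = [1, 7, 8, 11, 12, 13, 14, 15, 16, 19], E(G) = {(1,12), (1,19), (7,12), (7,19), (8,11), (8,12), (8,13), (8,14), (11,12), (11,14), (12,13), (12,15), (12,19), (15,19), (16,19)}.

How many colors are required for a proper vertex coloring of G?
Clique number ω(G) = 3 (lower bound: χ ≥ ω).
The clique on [8, 11, 12] has size 3, forcing χ ≥ 3, and the coloring below uses 3 colors, so χ(G) = 3.
A valid 3-coloring: color 1: [12, 14, 16]; color 2: [8, 19]; color 3: [1, 7, 11, 13, 15].

χ(G) = 3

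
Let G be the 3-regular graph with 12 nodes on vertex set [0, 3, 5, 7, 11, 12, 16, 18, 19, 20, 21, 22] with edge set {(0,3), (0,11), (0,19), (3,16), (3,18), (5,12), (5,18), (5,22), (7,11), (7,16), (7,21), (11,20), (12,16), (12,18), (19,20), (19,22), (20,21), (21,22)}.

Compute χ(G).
Clique number ω(G) = 3 (lower bound: χ ≥ ω).
The clique on [5, 12, 18] has size 3, forcing χ ≥ 3, and the coloring below uses 3 colors, so χ(G) = 3.
A valid 3-coloring: color 1: [0, 5, 16, 21]; color 2: [3, 7, 12, 20, 22]; color 3: [11, 18, 19].

χ(G) = 3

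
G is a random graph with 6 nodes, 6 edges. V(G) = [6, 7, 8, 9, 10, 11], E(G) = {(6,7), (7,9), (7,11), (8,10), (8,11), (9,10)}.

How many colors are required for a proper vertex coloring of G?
Clique number ω(G) = 2 (lower bound: χ ≥ ω).
Odd cycle [9, 7, 11, 8, 10] needs 3 colors (χ ≥ 3).
The coloring below uses 3 colors, so χ(G) = 3.
A valid 3-coloring: color 1: [7, 8]; color 2: [6, 10, 11]; color 3: [9].

χ(G) = 3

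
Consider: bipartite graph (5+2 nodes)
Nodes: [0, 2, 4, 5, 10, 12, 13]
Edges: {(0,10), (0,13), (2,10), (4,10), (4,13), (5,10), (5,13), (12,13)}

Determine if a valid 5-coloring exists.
Yes, G is 5-colorable

A valid 5-coloring: color 1: [10, 13]; color 2: [0, 2, 4, 5, 12].
(χ(G) = 2 ≤ 5.)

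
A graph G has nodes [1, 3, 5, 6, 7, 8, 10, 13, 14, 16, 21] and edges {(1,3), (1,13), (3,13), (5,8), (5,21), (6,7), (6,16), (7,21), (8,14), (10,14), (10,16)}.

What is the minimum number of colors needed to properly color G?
Clique number ω(G) = 3 (lower bound: χ ≥ ω).
The clique on [1, 3, 13] has size 3, forcing χ ≥ 3, and the coloring below uses 3 colors, so χ(G) = 3.
A valid 3-coloring: color 1: [1, 6, 8, 10, 21]; color 2: [3, 5, 7, 14, 16]; color 3: [13].

χ(G) = 3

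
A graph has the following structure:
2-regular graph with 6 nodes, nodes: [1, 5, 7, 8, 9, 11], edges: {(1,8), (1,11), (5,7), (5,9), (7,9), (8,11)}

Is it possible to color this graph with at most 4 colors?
Yes, G is 4-colorable

A valid 4-coloring: color 1: [1, 9]; color 2: [7, 8]; color 3: [5, 11].
(χ(G) = 3 ≤ 4.)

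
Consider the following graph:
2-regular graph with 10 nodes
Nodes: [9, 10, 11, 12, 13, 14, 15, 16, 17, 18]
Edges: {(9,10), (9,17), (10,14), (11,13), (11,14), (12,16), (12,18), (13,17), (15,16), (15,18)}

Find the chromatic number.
Clique number ω(G) = 2 (lower bound: χ ≥ ω).
The graph is bipartite (no odd cycle), so 2 colors suffice: χ(G) = 2.
A valid 2-coloring: color 1: [9, 12, 13, 14, 15]; color 2: [10, 11, 16, 17, 18].

χ(G) = 2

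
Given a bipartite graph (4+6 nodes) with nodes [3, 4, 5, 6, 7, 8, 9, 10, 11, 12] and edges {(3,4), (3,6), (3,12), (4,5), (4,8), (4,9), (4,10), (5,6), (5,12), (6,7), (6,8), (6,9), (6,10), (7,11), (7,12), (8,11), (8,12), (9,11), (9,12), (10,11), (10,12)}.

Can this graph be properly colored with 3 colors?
Yes, G is 3-colorable

A valid 3-coloring: color 1: [4, 6, 11, 12]; color 2: [3, 5, 7, 8, 9, 10].
(χ(G) = 2 ≤ 3.)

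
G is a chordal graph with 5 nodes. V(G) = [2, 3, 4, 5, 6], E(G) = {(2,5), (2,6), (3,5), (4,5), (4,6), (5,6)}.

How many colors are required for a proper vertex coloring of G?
Clique number ω(G) = 3 (lower bound: χ ≥ ω).
The clique on [2, 5, 6] has size 3, forcing χ ≥ 3, and the coloring below uses 3 colors, so χ(G) = 3.
A valid 3-coloring: color 1: [5]; color 2: [3, 6]; color 3: [2, 4].

χ(G) = 3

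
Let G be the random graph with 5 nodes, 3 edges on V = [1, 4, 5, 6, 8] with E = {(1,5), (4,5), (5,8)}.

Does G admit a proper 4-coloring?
A valid 4-coloring: color 1: [5, 6]; color 2: [1, 4, 8].
(χ(G) = 2 ≤ 4.)

Yes, G is 4-colorable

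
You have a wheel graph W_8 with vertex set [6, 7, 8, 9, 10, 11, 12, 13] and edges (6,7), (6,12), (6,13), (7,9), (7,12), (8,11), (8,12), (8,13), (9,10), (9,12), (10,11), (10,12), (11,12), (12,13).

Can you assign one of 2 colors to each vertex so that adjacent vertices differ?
The clique on vertices [6, 12, 13] has size 3 > 2, so it alone needs 3 colors.

No, G is not 2-colorable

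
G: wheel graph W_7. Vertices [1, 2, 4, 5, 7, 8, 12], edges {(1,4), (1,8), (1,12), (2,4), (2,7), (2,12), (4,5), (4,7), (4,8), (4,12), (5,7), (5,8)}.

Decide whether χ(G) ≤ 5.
Yes, G is 5-colorable

A valid 5-coloring: color 1: [4]; color 2: [1, 2, 5]; color 3: [7, 8, 12].
(χ(G) = 3 ≤ 5.)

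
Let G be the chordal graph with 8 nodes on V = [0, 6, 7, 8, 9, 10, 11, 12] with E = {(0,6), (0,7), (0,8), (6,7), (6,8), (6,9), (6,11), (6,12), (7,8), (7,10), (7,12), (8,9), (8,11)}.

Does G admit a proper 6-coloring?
A valid 6-coloring: color 1: [6, 10]; color 2: [8, 12]; color 3: [7, 9, 11]; color 4: [0].
(χ(G) = 4 ≤ 6.)

Yes, G is 6-colorable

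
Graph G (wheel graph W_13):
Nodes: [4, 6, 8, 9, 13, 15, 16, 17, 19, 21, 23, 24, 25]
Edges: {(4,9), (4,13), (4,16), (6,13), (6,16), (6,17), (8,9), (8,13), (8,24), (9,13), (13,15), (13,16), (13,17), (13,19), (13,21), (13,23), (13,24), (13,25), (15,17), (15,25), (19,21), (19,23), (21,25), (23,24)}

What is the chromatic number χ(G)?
χ(G) = 3

Clique number ω(G) = 3 (lower bound: χ ≥ ω).
The clique on [4, 13, 16] has size 3, forcing χ ≥ 3, and the coloring below uses 3 colors, so χ(G) = 3.
A valid 3-coloring: color 1: [13]; color 2: [4, 6, 8, 15, 21, 23]; color 3: [9, 16, 17, 19, 24, 25].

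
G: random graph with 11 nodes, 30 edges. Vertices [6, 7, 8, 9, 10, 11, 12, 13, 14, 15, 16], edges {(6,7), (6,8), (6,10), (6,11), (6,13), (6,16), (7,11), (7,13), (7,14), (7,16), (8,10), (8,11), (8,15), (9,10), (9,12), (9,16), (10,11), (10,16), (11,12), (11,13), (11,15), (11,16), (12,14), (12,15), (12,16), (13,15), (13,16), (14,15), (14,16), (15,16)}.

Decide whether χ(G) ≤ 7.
A valid 7-coloring: color 1: [8, 16]; color 2: [9, 11, 14]; color 3: [6, 15]; color 4: [10, 12, 13]; color 5: [7].
(χ(G) = 5 ≤ 7.)

Yes, G is 7-colorable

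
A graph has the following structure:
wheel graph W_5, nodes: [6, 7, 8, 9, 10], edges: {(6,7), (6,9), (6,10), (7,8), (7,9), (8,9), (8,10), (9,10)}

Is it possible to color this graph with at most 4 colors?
Yes, G is 4-colorable

A valid 4-coloring: color 1: [9]; color 2: [7, 10]; color 3: [6, 8].
(χ(G) = 3 ≤ 4.)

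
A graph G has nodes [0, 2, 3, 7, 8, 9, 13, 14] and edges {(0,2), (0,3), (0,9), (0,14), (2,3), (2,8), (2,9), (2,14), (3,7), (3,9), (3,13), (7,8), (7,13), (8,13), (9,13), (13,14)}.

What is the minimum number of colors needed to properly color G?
Clique number ω(G) = 4 (lower bound: χ ≥ ω).
The clique on [0, 2, 3, 9] has size 4, forcing χ ≥ 4, and the coloring below uses 4 colors, so χ(G) = 4.
A valid 4-coloring: color 1: [2, 13]; color 2: [3, 8, 14]; color 3: [7, 9]; color 4: [0].

χ(G) = 4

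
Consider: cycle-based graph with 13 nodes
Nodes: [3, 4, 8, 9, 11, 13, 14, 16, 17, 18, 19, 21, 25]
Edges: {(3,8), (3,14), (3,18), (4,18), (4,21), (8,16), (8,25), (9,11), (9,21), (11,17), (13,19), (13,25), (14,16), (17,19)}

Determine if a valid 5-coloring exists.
Yes, G is 5-colorable

A valid 5-coloring: color 1: [3, 11, 16, 19, 21, 25]; color 2: [8, 9, 13, 14, 17, 18]; color 3: [4].
(χ(G) = 3 ≤ 5.)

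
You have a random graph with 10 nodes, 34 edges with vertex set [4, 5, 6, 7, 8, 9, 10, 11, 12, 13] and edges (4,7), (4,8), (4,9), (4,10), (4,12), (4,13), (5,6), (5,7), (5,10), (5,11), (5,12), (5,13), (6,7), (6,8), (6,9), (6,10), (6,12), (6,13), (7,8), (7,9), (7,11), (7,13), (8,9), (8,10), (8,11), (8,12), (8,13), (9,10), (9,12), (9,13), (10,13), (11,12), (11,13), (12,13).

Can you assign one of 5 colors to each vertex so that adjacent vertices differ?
A valid 5-coloring: color 1: [13]; color 2: [5, 8]; color 3: [9, 11]; color 4: [4, 6]; color 5: [7, 10, 12].
(χ(G) = 5 ≤ 5.)

Yes, G is 5-colorable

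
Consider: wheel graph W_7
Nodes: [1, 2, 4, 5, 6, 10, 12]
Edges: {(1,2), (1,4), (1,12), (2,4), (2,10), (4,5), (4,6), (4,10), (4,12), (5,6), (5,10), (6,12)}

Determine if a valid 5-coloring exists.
A valid 5-coloring: color 1: [4]; color 2: [2, 5, 12]; color 3: [1, 6, 10].
(χ(G) = 3 ≤ 5.)

Yes, G is 5-colorable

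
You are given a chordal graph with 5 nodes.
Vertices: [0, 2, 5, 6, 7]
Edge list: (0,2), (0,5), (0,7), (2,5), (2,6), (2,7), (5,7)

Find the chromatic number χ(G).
χ(G) = 4

Clique number ω(G) = 4 (lower bound: χ ≥ ω).
The clique on [0, 2, 5, 7] has size 4, forcing χ ≥ 4, and the coloring below uses 4 colors, so χ(G) = 4.
A valid 4-coloring: color 1: [2]; color 2: [0, 6]; color 3: [5]; color 4: [7].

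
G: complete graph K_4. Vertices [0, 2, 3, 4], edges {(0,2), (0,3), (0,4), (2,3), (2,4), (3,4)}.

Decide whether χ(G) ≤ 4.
A valid 4-coloring: color 1: [2]; color 2: [3]; color 3: [4]; color 4: [0].
(χ(G) = 4 ≤ 4.)

Yes, G is 4-colorable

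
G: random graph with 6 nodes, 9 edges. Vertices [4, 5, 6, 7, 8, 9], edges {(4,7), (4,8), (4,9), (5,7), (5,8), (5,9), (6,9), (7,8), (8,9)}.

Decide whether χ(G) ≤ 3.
Yes, G is 3-colorable

A valid 3-coloring: color 1: [6, 8]; color 2: [7, 9]; color 3: [4, 5].
(χ(G) = 3 ≤ 3.)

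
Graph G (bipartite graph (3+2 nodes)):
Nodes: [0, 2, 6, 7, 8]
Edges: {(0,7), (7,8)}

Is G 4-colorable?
A valid 4-coloring: color 1: [2, 6, 7]; color 2: [0, 8].
(χ(G) = 2 ≤ 4.)

Yes, G is 4-colorable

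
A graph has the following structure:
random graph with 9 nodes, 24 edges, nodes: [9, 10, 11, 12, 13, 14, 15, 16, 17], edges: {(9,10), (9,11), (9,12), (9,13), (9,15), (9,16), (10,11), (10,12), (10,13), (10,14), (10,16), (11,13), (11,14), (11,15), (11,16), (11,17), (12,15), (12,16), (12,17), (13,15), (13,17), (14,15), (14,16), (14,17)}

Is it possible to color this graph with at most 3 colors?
No, G is not 3-colorable

The clique on vertices [9, 10, 11, 16] has size 4 > 3, so it alone needs 4 colors.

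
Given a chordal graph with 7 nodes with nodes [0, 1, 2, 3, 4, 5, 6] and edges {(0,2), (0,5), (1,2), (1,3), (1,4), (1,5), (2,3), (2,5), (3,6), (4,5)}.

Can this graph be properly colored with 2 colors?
The clique on vertices [0, 2, 5] has size 3 > 2, so it alone needs 3 colors.

No, G is not 2-colorable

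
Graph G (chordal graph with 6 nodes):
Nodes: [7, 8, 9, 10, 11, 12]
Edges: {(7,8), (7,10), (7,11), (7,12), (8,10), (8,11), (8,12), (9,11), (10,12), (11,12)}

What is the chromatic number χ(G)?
χ(G) = 4

Clique number ω(G) = 4 (lower bound: χ ≥ ω).
The clique on [7, 8, 10, 12] has size 4, forcing χ ≥ 4, and the coloring below uses 4 colors, so χ(G) = 4.
A valid 4-coloring: color 1: [7, 9]; color 2: [10, 11]; color 3: [12]; color 4: [8].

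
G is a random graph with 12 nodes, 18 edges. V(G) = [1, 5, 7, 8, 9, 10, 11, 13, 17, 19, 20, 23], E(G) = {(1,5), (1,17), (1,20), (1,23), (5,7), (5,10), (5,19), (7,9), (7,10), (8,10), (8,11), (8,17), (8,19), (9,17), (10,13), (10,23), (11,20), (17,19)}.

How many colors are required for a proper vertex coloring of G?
χ(G) = 3

Clique number ω(G) = 3 (lower bound: χ ≥ ω).
The clique on [5, 7, 10] has size 3, forcing χ ≥ 3, and the coloring below uses 3 colors, so χ(G) = 3.
A valid 3-coloring: color 1: [10, 11, 17]; color 2: [5, 8, 9, 13, 20, 23]; color 3: [1, 7, 19].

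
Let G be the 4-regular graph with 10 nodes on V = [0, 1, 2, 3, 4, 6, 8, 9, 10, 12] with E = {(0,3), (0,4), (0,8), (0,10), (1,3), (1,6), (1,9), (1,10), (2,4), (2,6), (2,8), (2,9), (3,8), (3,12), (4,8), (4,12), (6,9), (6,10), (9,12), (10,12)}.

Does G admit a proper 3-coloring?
A valid 3-coloring: color 1: [0, 1, 2, 12]; color 2: [3, 4, 9, 10]; color 3: [6, 8].
(χ(G) = 3 ≤ 3.)

Yes, G is 3-colorable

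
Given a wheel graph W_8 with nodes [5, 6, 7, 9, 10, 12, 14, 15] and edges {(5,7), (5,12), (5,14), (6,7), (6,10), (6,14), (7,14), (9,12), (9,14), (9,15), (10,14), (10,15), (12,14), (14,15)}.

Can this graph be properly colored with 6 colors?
Yes, G is 6-colorable

A valid 6-coloring: color 1: [14]; color 2: [7, 9, 10]; color 3: [5, 6, 15]; color 4: [12].
(χ(G) = 4 ≤ 6.)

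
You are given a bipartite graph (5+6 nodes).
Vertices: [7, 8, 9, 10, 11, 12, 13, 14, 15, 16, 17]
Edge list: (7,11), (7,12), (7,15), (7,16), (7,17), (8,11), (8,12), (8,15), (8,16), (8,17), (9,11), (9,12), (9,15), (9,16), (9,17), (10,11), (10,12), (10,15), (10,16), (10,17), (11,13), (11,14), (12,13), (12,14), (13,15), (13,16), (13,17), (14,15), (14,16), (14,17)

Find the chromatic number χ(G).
χ(G) = 2

Clique number ω(G) = 2 (lower bound: χ ≥ ω).
The graph is bipartite (no odd cycle), so 2 colors suffice: χ(G) = 2.
A valid 2-coloring: color 1: [11, 12, 15, 16, 17]; color 2: [7, 8, 9, 10, 13, 14].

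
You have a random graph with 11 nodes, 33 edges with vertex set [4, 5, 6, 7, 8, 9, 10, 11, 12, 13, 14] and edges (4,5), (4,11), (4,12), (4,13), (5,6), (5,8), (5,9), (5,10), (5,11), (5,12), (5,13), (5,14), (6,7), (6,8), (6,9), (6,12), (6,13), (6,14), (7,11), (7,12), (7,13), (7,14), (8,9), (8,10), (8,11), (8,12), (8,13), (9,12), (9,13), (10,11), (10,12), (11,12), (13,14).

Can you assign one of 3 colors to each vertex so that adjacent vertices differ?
The clique on vertices [5, 6, 8, 9, 12] has size 5 > 3, so it alone needs 5 colors.

No, G is not 3-colorable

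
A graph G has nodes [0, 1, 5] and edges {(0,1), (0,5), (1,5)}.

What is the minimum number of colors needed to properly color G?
Clique number ω(G) = 3 (lower bound: χ ≥ ω).
The clique on [0, 1, 5] has size 3, forcing χ ≥ 3, and the coloring below uses 3 colors, so χ(G) = 3.
A valid 3-coloring: color 1: [0]; color 2: [5]; color 3: [1].

χ(G) = 3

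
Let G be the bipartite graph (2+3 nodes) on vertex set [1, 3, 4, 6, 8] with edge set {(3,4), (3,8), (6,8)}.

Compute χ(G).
Clique number ω(G) = 2 (lower bound: χ ≥ ω).
The graph is bipartite (no odd cycle), so 2 colors suffice: χ(G) = 2.
A valid 2-coloring: color 1: [1, 4, 8]; color 2: [3, 6].

χ(G) = 2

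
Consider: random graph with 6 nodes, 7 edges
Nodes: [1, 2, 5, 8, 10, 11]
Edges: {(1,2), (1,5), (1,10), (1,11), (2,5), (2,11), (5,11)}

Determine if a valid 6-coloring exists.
Yes, G is 6-colorable

A valid 6-coloring: color 1: [1, 8]; color 2: [2, 10]; color 3: [11]; color 4: [5].
(χ(G) = 4 ≤ 6.)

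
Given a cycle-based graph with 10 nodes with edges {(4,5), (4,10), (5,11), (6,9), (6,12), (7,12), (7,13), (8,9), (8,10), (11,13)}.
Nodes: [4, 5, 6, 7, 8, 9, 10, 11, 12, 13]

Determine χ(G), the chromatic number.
χ(G) = 2

Clique number ω(G) = 2 (lower bound: χ ≥ ω).
The graph is bipartite (no odd cycle), so 2 colors suffice: χ(G) = 2.
A valid 2-coloring: color 1: [4, 6, 7, 8, 11]; color 2: [5, 9, 10, 12, 13].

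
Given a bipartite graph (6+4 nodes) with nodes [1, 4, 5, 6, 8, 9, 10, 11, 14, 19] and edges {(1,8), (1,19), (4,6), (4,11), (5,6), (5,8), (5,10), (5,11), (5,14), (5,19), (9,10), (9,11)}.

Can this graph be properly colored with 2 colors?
A valid 2-coloring: color 1: [1, 4, 5, 9]; color 2: [6, 8, 10, 11, 14, 19].
(χ(G) = 2 ≤ 2.)

Yes, G is 2-colorable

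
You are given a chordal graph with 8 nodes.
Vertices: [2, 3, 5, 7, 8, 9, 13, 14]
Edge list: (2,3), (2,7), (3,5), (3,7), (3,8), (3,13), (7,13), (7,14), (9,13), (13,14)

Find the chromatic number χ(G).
χ(G) = 3

Clique number ω(G) = 3 (lower bound: χ ≥ ω).
The clique on [2, 3, 7] has size 3, forcing χ ≥ 3, and the coloring below uses 3 colors, so χ(G) = 3.
A valid 3-coloring: color 1: [3, 9, 14]; color 2: [5, 7, 8]; color 3: [2, 13].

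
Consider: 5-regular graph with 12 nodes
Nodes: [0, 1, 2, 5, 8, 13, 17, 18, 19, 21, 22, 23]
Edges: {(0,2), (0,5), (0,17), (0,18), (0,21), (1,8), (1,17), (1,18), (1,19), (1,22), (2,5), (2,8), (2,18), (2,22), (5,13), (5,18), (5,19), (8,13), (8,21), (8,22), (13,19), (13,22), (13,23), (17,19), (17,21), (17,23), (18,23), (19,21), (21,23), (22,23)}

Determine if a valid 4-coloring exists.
A valid 4-coloring: color 1: [17, 18, 22]; color 2: [5, 8, 23]; color 3: [1, 2, 13, 21]; color 4: [0, 19].
(χ(G) = 4 ≤ 4.)

Yes, G is 4-colorable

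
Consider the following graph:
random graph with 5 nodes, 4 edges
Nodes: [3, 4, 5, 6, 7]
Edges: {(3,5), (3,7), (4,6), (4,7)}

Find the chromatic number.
χ(G) = 2

Clique number ω(G) = 2 (lower bound: χ ≥ ω).
The graph is bipartite (no odd cycle), so 2 colors suffice: χ(G) = 2.
A valid 2-coloring: color 1: [3, 4]; color 2: [5, 6, 7].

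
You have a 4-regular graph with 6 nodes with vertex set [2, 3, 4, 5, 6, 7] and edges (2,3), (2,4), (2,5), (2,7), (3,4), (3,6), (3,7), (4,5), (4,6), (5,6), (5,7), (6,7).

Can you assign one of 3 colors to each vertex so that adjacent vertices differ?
Yes, G is 3-colorable

A valid 3-coloring: color 1: [2, 6]; color 2: [4, 7]; color 3: [3, 5].
(χ(G) = 3 ≤ 3.)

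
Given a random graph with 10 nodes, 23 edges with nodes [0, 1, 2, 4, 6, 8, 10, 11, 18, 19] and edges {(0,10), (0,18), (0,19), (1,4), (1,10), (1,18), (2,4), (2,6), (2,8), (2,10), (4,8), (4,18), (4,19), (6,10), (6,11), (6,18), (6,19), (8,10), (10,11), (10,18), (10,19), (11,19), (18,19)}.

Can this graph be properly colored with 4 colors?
A valid 4-coloring: color 1: [4, 10]; color 2: [2, 11, 18]; color 3: [1, 8, 19]; color 4: [0, 6].
(χ(G) = 4 ≤ 4.)

Yes, G is 4-colorable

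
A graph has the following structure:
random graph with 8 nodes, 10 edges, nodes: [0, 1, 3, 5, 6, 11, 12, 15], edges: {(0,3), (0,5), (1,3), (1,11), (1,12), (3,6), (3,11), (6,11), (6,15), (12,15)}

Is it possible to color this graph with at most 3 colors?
A valid 3-coloring: color 1: [3, 5, 15]; color 2: [0, 1, 6]; color 3: [11, 12].
(χ(G) = 3 ≤ 3.)

Yes, G is 3-colorable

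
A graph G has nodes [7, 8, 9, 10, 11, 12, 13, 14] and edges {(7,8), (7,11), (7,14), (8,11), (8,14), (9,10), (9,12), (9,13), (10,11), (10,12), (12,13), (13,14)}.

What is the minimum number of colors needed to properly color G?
Clique number ω(G) = 3 (lower bound: χ ≥ ω).
The clique on [7, 8, 11] has size 3, forcing χ ≥ 3, and the coloring below uses 3 colors, so χ(G) = 3.
A valid 3-coloring: color 1: [7, 10, 13]; color 2: [11, 12, 14]; color 3: [8, 9].

χ(G) = 3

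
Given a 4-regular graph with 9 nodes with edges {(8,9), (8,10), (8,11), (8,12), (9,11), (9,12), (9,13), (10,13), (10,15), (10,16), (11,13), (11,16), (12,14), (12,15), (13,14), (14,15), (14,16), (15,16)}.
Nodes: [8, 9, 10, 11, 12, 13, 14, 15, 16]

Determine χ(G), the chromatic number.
Clique number ω(G) = 3 (lower bound: χ ≥ ω).
Suppose a proper 3-coloring c exists. The clique [8, 9, 11] takes 3 distinct colors; by symmetry let c(8) = 1, c(9) = 2, c(11) = 3.
- Vertex 12: neighbors [8, 9] already have colors [1, 2] ⇒ c(12) = 3.
- Vertex 13: neighbors [9, 11] already have colors [2, 3] ⇒ c(13) = 1.
- Vertex 14: neighbors [13, 12] already have colors [1, 3] ⇒ c(14) = 2.
- Vertex 15: neighbors [14, 12] already have colors [2, 3] ⇒ c(15) = 1.
- Vertex 16: neighbors [15, 14, 11] already have colors [1, 2, 3] — all 3 colors blocked. Contradiction.
The forced assignments end in a contradiction, so G has no proper 3-coloring (χ ≥ 4).
The coloring below uses 4 colors, so χ(G) = 4.
A valid 4-coloring: color 1: [8, 13, 15]; color 2: [9, 10, 14]; color 3: [11, 12]; color 4: [16].

χ(G) = 4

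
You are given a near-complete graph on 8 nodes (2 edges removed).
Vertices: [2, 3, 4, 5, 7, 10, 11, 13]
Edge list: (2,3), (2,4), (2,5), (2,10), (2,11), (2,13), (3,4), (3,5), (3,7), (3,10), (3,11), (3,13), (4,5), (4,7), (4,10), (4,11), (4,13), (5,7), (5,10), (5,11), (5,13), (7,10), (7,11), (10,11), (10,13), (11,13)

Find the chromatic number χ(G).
χ(G) = 7

Clique number ω(G) = 7 (lower bound: χ ≥ ω).
The clique on [2, 3, 4, 5, 10, 11, 13] has size 7, forcing χ ≥ 7, and the coloring below uses 7 colors, so χ(G) = 7.
A valid 7-coloring: color 1: [4]; color 2: [3]; color 3: [10]; color 4: [11]; color 5: [5]; color 6: [7, 13]; color 7: [2].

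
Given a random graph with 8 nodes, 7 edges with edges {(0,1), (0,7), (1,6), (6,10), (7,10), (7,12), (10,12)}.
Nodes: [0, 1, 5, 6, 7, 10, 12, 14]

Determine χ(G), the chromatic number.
Clique number ω(G) = 3 (lower bound: χ ≥ ω).
The clique on [7, 10, 12] has size 3, forcing χ ≥ 3, and the coloring below uses 3 colors, so χ(G) = 3.
A valid 3-coloring: color 1: [1, 5, 7, 14]; color 2: [0, 10]; color 3: [6, 12].

χ(G) = 3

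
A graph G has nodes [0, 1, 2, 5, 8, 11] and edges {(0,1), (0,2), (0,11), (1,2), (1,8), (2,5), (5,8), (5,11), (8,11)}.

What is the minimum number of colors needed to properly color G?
χ(G) = 3

Clique number ω(G) = 3 (lower bound: χ ≥ ω).
The clique on [0, 1, 2] has size 3, forcing χ ≥ 3, and the coloring below uses 3 colors, so χ(G) = 3.
A valid 3-coloring: color 1: [0, 5]; color 2: [1, 11]; color 3: [2, 8].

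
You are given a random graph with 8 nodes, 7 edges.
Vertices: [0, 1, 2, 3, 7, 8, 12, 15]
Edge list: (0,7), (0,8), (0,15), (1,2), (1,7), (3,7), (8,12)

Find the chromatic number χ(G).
Clique number ω(G) = 2 (lower bound: χ ≥ ω).
The graph is bipartite (no odd cycle), so 2 colors suffice: χ(G) = 2.
A valid 2-coloring: color 1: [0, 1, 3, 12]; color 2: [2, 7, 8, 15].

χ(G) = 2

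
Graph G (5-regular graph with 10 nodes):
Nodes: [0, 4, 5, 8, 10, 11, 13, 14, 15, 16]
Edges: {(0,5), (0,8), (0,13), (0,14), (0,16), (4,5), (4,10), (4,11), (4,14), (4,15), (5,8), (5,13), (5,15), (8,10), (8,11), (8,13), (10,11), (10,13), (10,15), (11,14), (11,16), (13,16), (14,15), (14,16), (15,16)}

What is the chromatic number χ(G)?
Clique number ω(G) = 4 (lower bound: χ ≥ ω).
The clique on [0, 5, 8, 13] has size 4, forcing χ ≥ 4, and the coloring below uses 4 colors, so χ(G) = 4.
A valid 4-coloring: color 1: [11, 13, 15]; color 2: [0, 10]; color 3: [5, 14]; color 4: [4, 8, 16].

χ(G) = 4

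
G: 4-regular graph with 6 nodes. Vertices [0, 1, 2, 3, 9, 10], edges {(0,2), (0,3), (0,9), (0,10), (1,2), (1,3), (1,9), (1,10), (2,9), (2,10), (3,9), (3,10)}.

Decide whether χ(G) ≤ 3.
A valid 3-coloring: color 1: [9, 10]; color 2: [0, 1]; color 3: [2, 3].
(χ(G) = 3 ≤ 3.)

Yes, G is 3-colorable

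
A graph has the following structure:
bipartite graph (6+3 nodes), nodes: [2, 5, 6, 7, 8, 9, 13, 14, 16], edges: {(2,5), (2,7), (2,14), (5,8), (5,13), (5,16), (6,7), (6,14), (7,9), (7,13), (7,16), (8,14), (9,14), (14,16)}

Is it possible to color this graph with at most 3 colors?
Yes, G is 3-colorable

A valid 3-coloring: color 1: [5, 7, 14]; color 2: [2, 6, 8, 9, 13, 16].
(χ(G) = 2 ≤ 3.)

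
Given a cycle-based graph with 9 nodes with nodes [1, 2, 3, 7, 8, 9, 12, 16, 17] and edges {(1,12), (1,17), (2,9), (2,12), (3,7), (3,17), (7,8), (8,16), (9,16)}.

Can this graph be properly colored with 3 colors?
Yes, G is 3-colorable

A valid 3-coloring: color 1: [1, 2, 3, 16]; color 2: [8, 9, 12, 17]; color 3: [7].
(χ(G) = 3 ≤ 3.)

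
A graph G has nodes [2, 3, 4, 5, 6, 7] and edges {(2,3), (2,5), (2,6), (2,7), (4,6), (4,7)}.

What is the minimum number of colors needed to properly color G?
χ(G) = 2

Clique number ω(G) = 2 (lower bound: χ ≥ ω).
The graph is bipartite (no odd cycle), so 2 colors suffice: χ(G) = 2.
A valid 2-coloring: color 1: [2, 4]; color 2: [3, 5, 6, 7].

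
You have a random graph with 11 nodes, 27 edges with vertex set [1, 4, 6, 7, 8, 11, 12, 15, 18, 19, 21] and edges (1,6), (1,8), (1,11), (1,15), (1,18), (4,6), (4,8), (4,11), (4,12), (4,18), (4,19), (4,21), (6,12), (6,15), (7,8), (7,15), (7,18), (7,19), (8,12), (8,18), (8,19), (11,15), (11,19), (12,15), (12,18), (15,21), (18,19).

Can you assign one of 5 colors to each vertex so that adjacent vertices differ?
Yes, G is 5-colorable

A valid 5-coloring: color 1: [1, 4, 7]; color 2: [8, 15]; color 3: [6, 11, 18, 21]; color 4: [12, 19].
(χ(G) = 4 ≤ 5.)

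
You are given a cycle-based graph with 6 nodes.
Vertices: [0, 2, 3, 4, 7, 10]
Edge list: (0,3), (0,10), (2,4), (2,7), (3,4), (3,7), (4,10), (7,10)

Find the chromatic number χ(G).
Clique number ω(G) = 2 (lower bound: χ ≥ ω).
The graph is bipartite (no odd cycle), so 2 colors suffice: χ(G) = 2.
A valid 2-coloring: color 1: [0, 4, 7]; color 2: [2, 3, 10].

χ(G) = 2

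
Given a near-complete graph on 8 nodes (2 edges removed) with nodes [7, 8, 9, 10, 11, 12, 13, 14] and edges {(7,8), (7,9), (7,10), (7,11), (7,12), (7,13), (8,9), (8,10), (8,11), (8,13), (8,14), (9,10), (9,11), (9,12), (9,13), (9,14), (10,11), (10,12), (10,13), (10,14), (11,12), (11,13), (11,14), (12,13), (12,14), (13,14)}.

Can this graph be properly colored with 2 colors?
The clique on vertices [8, 9, 10, 11, 13, 14] has size 6 > 2, so it alone needs 6 colors.

No, G is not 2-colorable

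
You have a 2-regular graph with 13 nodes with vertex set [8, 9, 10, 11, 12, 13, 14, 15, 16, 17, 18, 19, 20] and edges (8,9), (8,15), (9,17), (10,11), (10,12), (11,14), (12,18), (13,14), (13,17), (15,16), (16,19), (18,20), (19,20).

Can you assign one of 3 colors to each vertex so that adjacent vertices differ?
Yes, G is 3-colorable

A valid 3-coloring: color 1: [8, 12, 14, 16, 17, 20]; color 2: [9, 11, 13, 15, 18, 19]; color 3: [10].
(χ(G) = 3 ≤ 3.)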